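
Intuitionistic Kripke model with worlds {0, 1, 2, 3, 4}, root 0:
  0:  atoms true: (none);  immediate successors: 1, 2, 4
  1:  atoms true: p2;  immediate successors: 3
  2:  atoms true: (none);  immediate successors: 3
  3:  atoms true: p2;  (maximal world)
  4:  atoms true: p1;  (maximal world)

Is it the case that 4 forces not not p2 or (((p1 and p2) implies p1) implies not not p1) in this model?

Yes

4 forces not not p2 or (((p1 and p2) implies p1) implies not not p1) via the disjunct ((p1 and p2) implies p1) implies not not p1.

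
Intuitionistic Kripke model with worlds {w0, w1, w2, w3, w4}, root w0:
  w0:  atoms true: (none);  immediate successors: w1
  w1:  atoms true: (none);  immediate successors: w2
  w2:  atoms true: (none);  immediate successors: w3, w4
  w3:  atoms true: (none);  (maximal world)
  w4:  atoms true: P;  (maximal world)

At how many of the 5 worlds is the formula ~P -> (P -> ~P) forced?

5

w0: forces it.
w1: forces it.
w2: forces it.
w3: forces it.
w4: forces it.
Worlds forcing the formula: {w0, w1, w2, w3, w4}.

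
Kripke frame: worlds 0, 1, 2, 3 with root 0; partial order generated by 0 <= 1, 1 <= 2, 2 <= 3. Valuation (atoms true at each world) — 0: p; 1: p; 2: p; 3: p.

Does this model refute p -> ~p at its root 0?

Yes

0 ||-/- p -> ~p: already at 0 itself, 0 ||- p but 0 ||-/- ~p.
0 ||-/- ~p since 0 is accessible from 0 and 0 ||- p.
So the root 0 does not force p -> ~p; the model is a countermodel.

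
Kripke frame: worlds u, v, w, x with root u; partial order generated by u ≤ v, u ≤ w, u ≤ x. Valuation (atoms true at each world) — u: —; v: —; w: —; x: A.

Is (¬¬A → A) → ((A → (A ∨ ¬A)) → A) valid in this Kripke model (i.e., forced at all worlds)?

Not every world: u ⊮ (¬¬A → A) → ((A → (A ∨ ¬A)) → A).
u ⊮ (¬¬A → A) → ((A → (A ∨ ¬A)) → A): already at u itself, u ⊩ ¬¬A → A but u ⊮ (A → (A ∨ ¬A)) → A.
u ⊮ (A → (A ∨ ¬A)) → A: already at u itself, u ⊩ A → (A ∨ ¬A) but u ⊮ A.
u lacks atom A, so u ⊮ A.

No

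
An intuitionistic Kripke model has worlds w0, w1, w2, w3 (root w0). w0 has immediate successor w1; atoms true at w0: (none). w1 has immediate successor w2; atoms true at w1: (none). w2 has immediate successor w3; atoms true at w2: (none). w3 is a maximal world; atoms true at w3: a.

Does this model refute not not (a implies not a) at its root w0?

w0 does not force not not (a implies not a) since w0 is accessible from w0 and w0 forces not (a implies not a).
w0 forces not (a implies not a): no world accessible from w0 forces a implies not a.
So the root w0 does not force not not (a implies not a); the model is a countermodel.

Yes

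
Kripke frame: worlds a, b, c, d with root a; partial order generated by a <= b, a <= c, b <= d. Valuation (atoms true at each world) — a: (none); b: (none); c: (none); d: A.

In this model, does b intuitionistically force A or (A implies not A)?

No

b does not force A or (A implies not A): neither disjunct is forced at b.
b lacks atom A, so b does not force A.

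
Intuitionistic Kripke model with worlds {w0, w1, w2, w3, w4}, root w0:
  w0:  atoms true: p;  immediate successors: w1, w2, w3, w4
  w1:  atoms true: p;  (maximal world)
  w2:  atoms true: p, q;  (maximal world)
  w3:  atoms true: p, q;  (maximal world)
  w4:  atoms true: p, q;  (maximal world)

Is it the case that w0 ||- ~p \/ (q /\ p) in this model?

No

w0 ||-/- ~p \/ (q /\ p): neither disjunct is forced at w0.
w0 ||-/- ~p since w0 is accessible from w0 and w0 ||- p.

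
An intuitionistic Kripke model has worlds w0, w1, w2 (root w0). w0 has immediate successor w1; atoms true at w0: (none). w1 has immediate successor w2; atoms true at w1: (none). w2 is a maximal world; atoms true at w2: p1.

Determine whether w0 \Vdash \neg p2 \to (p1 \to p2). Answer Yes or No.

No

w0 \nVdash \neg p2 \to (p1 \to p2): already at w0 itself, w0 \Vdash \neg p2 but w0 \nVdash p1 \to p2.
w0 \nVdash p1 \to p2: at the accessible world w2, w2 \Vdash p1 but w2 \nVdash p2.
w2 lacks atom p2, so w2 \nVdash p2.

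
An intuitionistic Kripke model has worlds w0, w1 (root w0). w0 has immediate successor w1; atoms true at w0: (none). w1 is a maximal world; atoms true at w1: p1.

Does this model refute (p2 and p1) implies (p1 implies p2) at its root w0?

No

w0 forces (p2 and p1) implies (p1 implies p2) vacuously: no world accessible from w0 forces the antecedent p2 and p1.
So the root w0 forces (p2 and p1) implies (p1 implies p2); the model is not a countermodel.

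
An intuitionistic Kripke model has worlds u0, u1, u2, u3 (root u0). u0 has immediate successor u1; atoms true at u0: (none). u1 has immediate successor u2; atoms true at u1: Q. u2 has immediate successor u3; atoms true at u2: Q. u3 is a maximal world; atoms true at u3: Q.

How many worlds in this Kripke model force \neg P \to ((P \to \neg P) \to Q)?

u0: does not force it — u0 \nVdash \neg P \to ((P \to \neg P) \to Q): already at u0 itself, u0 \Vdash \neg P but u0 \nVdash (P \to \neg P) \to Q.
u1: forces it.
u2: forces it.
u3: forces it.
Worlds forcing the formula: {u1, u2, u3}.

3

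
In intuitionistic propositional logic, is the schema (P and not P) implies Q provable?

This is an instance of ex falso quodlibet, which is intuitionistically derivable.
No world can force both P and not P, so the antecedent P and not P is never forced and the implication holds vacuously at every world.

Yes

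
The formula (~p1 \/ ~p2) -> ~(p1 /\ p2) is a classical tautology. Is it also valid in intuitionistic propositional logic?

This is a constructively valid De Morgan direction (disjunction of negations to negated conjunction), which is intuitionistically derivable.
If ~p1 holds at a world then no accessible world forces p1, hence none forces p1 /\ p2; likewise for ~p2.

Yes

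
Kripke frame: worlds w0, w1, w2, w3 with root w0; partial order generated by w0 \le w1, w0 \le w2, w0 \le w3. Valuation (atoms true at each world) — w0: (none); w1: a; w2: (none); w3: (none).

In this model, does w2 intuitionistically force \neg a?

Yes

w2 \Vdash \neg a: no world accessible from w2 forces a.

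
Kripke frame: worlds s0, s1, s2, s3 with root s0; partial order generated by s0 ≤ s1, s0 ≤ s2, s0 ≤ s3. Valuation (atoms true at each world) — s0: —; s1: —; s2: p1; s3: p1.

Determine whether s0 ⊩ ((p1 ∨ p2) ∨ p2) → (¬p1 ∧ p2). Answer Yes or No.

No

s0 ⊮ ((p1 ∨ p2) ∨ p2) → (¬p1 ∧ p2): at the accessible world s2, s2 ⊩ (p1 ∨ p2) ∨ p2 but s2 ⊮ ¬p1 ∧ p2.
s2 ⊮ ¬p1 ∧ p2 since s2 fails ¬p1.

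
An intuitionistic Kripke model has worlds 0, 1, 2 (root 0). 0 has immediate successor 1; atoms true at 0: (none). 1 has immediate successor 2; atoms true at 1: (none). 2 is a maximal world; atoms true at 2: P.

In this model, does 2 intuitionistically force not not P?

Yes

2 forces not not P: no world accessible from 2 forces not P.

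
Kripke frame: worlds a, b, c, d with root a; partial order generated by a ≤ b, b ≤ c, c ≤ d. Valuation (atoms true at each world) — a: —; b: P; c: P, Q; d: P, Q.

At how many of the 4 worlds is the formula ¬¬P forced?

4

a: forces it.
b: forces it.
c: forces it.
d: forces it.
Worlds forcing the formula: {a, b, c, d}.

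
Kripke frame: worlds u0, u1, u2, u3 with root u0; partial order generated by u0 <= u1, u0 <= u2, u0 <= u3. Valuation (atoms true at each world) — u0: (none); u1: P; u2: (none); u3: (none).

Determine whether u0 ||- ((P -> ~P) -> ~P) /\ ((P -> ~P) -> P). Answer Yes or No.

u0 ||-/- ((P -> ~P) -> ~P) /\ ((P -> ~P) -> P) since u0 fails (P -> ~P) -> P.

No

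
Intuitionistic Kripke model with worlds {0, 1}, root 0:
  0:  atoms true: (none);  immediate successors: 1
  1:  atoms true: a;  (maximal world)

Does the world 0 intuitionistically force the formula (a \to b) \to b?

0 \Vdash (a \to b) \to b vacuously: no world accessible from 0 forces the antecedent a \to b.

Yes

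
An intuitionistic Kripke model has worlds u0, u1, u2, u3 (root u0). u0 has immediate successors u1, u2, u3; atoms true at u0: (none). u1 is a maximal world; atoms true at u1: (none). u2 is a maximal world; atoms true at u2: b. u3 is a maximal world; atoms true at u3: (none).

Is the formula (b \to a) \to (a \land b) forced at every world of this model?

Not every world: u0 \nVdash (b \to a) \to (a \land b).
u0 \nVdash (b \to a) \to (a \land b): at the accessible world u1, u1 \Vdash b \to a but u1 \nVdash a \land b.
u1 \nVdash a \land b since u1 fails a.

No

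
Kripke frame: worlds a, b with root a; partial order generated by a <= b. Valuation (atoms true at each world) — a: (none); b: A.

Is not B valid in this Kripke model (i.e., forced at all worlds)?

Yes

a forces not B: no world accessible from a forces B.
Since the root a forces not B and forcing is persistent (monotone upward), every world forces it.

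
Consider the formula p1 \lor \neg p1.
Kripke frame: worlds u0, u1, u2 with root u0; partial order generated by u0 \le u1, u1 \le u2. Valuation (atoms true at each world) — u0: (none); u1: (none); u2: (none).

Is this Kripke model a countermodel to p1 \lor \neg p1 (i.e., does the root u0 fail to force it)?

No

u0 \Vdash p1 \lor \neg p1 via the disjunct \neg p1.
So the root u0 forces p1 \lor \neg p1; the model is not a countermodel.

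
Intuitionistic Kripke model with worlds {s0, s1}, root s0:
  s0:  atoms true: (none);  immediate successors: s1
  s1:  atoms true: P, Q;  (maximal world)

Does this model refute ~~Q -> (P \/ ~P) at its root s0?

Yes

s0 ||-/- ~~Q -> (P \/ ~P): already at s0 itself, s0 ||- ~~Q but s0 ||-/- P \/ ~P.
s0 ||-/- P \/ ~P: neither disjunct is forced at s0.
s0 lacks atom P, so s0 ||-/- P.
So the root s0 does not force ~~Q -> (P \/ ~P); the model is a countermodel.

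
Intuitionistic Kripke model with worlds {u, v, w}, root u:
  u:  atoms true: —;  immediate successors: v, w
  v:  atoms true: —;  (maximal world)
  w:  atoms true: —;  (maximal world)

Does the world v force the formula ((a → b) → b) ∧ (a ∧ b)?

No

v ⊮ ((a → b) → b) ∧ (a ∧ b) since v fails (a → b) → b.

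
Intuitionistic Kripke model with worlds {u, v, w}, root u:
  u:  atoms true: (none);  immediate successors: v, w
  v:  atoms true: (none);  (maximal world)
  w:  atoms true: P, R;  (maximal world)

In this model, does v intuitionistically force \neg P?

v \Vdash \neg P: no world accessible from v forces P.

Yes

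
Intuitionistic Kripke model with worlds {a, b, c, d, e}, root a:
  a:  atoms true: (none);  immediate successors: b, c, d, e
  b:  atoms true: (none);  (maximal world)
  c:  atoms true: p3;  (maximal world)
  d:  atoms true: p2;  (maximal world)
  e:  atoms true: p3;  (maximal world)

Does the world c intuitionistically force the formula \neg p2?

Yes

c \Vdash \neg p2: no world accessible from c forces p2.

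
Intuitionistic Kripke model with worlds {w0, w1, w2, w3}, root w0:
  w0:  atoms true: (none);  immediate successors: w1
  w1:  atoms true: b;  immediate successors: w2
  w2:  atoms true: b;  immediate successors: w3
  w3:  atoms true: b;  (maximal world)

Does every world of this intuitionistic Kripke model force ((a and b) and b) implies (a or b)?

Yes

w0 forces ((a and b) and b) implies (a or b) vacuously: no world accessible from w0 forces the antecedent (a and b) and b.
Since the root w0 forces ((a and b) and b) implies (a or b) and forcing is persistent (monotone upward), every world forces it.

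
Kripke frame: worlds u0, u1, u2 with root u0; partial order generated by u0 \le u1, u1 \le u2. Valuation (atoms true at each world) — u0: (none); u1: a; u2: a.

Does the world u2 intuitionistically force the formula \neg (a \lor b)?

No

u2 \nVdash \neg (a \lor b) since u2 is accessible from u2 and u2 \Vdash a \lor b.
u2 \Vdash a \lor b via the disjunct a.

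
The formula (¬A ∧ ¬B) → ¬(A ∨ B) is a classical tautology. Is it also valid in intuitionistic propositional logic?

This is a constructively valid De Morgan direction (conjunction of negations to negated disjunction), which is intuitionistically derivable.
If both ¬A and ¬B hold at a world, no accessible world forces A or forces B, so none forces A ∨ B.

Yes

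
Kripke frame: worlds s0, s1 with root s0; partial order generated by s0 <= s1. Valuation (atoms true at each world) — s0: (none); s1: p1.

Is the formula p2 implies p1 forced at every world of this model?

s0 forces p2 implies p1 vacuously: no world accessible from s0 forces the antecedent p2.
Since the root s0 forces p2 implies p1 and forcing is persistent (monotone upward), every world forces it.

Yes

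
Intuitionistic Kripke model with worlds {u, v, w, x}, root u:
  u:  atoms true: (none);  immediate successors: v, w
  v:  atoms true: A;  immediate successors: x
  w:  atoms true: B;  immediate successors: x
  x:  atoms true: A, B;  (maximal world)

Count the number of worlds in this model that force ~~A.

u: forces it.
v: forces it.
w: forces it.
x: forces it.
Worlds forcing the formula: {u, v, w, x}.

4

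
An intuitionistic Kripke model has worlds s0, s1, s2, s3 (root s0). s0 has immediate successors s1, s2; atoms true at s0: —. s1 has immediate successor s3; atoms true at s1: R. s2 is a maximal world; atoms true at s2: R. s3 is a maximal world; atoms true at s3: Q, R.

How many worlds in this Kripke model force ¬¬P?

0

s0: does not force it — s0 ⊮ ¬¬P since s0 is accessible from s0 and s0 ⊩ ¬P.
s1: does not force it.
s2: does not force it.
s3: does not force it.
Worlds forcing the formula: { }.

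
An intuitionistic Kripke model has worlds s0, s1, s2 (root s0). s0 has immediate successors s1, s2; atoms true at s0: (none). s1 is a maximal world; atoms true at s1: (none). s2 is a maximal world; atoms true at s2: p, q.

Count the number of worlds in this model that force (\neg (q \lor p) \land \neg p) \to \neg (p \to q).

s0: does not force it — s0 \nVdash (\neg (q \lor p) \land \neg p) \to \neg (p \to q): at the accessible world s1, s1 \Vdash \neg (q \lor p) \land \neg p but s1 \nVdash \neg (p \to q).
s1: does not force it — s1 \nVdash (\neg (q \lor p) \land \neg p) \to \neg (p \to q): already at s1 itself, s1 \Vdash \neg (q \lor p) \land \neg p but s1 \nVdash \neg (p \to q).
s2: forces it.
Worlds forcing the formula: {s2}.

1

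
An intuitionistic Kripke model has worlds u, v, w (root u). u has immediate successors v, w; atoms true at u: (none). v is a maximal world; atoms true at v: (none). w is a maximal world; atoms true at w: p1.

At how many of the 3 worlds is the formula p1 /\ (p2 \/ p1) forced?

u: does not force it — u ||-/- p1 /\ (p2 \/ p1) since u fails p1.
v: does not force it — v ||-/- p1 /\ (p2 \/ p1) since v fails p1.
w: forces it.
Worlds forcing the formula: {w}.

1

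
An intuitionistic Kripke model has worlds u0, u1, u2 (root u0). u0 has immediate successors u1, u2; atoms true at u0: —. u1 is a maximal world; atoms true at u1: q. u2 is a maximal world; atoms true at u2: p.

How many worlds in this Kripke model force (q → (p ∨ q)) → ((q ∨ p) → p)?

u0: does not force it — u0 ⊮ (q → (p ∨ q)) → ((q ∨ p) → p): already at u0 itself, u0 ⊩ q → (p ∨ q) but u0 ⊮ (q ∨ p) → p.
u1: does not force it — u1 ⊮ (q → (p ∨ q)) → ((q ∨ p) → p): already at u1 itself, u1 ⊩ q → (p ∨ q) but u1 ⊮ (q ∨ p) → p.
u2: forces it.
Worlds forcing the formula: {u2}.

1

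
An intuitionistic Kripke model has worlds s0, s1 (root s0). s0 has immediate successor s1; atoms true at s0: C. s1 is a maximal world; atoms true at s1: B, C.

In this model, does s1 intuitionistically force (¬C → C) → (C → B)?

Yes

s1 ⊩ (¬C → C) → (C → B): every world accessible from s1 that forces ¬C → C (namely s1) also forces C → B.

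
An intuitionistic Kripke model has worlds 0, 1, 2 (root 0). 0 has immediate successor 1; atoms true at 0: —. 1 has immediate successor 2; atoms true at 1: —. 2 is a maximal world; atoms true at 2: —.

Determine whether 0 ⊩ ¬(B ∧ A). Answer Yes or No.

0 ⊩ ¬(B ∧ A): no world accessible from 0 forces B ∧ A.

Yes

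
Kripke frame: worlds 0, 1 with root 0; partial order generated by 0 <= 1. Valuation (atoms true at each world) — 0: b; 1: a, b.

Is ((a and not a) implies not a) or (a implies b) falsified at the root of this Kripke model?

0 forces ((a and not a) implies not a) or (a implies b) via the disjunct (a and not a) implies not a.
So the root 0 forces ((a and not a) implies not a) or (a implies b); the model is not a countermodel.

No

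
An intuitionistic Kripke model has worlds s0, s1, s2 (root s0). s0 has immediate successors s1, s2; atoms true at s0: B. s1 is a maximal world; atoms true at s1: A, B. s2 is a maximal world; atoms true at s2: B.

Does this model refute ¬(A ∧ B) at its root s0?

s0 ⊮ ¬(A ∧ B) since s1 is accessible from s0 and s1 ⊩ A ∧ B.
s1 ⊩ A ∧ B since s1 forces both conjuncts.
So the root s0 does not force ¬(A ∧ B); the model is a countermodel.

Yes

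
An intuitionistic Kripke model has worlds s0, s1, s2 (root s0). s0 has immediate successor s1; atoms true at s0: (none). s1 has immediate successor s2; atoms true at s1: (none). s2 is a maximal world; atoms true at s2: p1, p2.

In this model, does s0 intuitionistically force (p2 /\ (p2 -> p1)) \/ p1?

s0 ||-/- (p2 /\ (p2 -> p1)) \/ p1: neither disjunct is forced at s0.
s0 ||-/- p2 /\ (p2 -> p1) since s0 fails p2.

No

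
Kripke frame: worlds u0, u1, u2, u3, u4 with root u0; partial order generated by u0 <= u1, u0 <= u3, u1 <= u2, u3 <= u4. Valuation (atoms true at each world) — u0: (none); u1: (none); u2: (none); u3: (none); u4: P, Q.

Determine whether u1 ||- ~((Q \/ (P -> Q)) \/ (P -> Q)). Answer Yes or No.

u1 ||-/- ~((Q \/ (P -> Q)) \/ (P -> Q)) since u1 is accessible from u1 and u1 ||- (Q \/ (P -> Q)) \/ (P -> Q).
u1 ||- (Q \/ (P -> Q)) \/ (P -> Q) via the disjunct Q \/ (P -> Q).

No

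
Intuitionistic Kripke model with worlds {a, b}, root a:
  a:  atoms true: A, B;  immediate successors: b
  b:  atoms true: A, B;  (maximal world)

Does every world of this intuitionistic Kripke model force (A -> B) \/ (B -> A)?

Yes

a ||- (A -> B) \/ (B -> A) via the disjunct A -> B.
Since the root a forces (A -> B) \/ (B -> A) and forcing is persistent (monotone upward), every world forces it.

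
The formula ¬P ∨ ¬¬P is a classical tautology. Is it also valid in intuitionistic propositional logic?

No

This is the weak law of excluded middle, which is not intuitionistically valid.
A Kripke countermodel: worlds 0, 1, 2; order generated by 0 ≤ 1, 0 ≤ 2; atoms true at each world — 0:{}; 1:{P}; 2:{}.
0 ⊮ ¬P ∨ ¬¬P: neither disjunct is forced at 0.
0 ⊮ ¬P since 1 is accessible from 0 and 1 ⊩ P.
So the root 0 does not force the formula.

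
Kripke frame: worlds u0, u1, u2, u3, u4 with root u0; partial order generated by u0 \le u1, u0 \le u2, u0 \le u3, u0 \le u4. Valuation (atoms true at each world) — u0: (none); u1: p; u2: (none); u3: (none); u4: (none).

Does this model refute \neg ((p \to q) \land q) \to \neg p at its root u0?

Yes

u0 \nVdash \neg ((p \to q) \land q) \to \neg p: already at u0 itself, u0 \Vdash \neg ((p \to q) \land q) but u0 \nVdash \neg p.
u0 \nVdash \neg p since u1 is accessible from u0 and u1 \Vdash p.
So the root u0 does not force \neg ((p \to q) \land q) \to \neg p; the model is a countermodel.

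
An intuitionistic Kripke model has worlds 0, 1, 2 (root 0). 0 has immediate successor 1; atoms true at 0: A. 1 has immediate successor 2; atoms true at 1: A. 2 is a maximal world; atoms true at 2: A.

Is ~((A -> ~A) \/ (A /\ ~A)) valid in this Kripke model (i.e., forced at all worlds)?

Yes

0 ||- ~((A -> ~A) \/ (A /\ ~A)): no world accessible from 0 forces (A -> ~A) \/ (A /\ ~A).
Since the root 0 forces ~((A -> ~A) \/ (A /\ ~A)) and forcing is persistent (monotone upward), every world forces it.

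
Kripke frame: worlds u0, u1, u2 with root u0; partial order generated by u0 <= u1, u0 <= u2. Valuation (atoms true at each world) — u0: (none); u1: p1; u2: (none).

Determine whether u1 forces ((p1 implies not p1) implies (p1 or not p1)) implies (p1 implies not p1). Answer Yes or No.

u1 does not force ((p1 implies not p1) implies (p1 or not p1)) implies (p1 implies not p1): already at u1 itself, u1 forces (p1 implies not p1) implies (p1 or not p1) but u1 does not force p1 implies not p1.
u1 does not force p1 implies not p1: already at u1 itself, u1 forces p1 but u1 does not force not p1.
u1 does not force not p1 since u1 is accessible from u1 and u1 forces p1.

No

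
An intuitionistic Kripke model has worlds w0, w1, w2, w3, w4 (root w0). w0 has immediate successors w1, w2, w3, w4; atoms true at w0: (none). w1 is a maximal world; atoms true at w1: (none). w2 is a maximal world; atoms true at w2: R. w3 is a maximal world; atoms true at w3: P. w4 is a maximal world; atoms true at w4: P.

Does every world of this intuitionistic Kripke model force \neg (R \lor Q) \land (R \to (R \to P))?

Not every world: w0 \nVdash \neg (R \lor Q) \land (R \to (R \to P)).
w0 \nVdash \neg (R \lor Q) \land (R \to (R \to P)) since w0 fails \neg (R \lor Q).

No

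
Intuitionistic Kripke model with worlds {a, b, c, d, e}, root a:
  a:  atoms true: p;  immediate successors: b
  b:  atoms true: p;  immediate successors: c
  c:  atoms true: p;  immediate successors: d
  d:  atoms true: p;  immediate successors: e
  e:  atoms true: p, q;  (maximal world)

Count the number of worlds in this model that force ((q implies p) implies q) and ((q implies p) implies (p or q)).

1

a: does not force it — a does not force ((q implies p) implies q) and ((q implies p) implies (p or q)) since a fails (q implies p) implies q.
b: does not force it — b does not force ((q implies p) implies q) and ((q implies p) implies (p or q)) since b fails (q implies p) implies q.
c: does not force it — c does not force ((q implies p) implies q) and ((q implies p) implies (p or q)) since c fails (q implies p) implies q.
d: does not force it.
e: forces it.
Worlds forcing the formula: {e}.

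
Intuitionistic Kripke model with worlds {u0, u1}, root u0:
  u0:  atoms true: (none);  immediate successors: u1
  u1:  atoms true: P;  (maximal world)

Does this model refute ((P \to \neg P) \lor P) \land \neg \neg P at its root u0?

Yes

u0 \nVdash ((P \to \neg P) \lor P) \land \neg \neg P since u0 fails (P \to \neg P) \lor P.
So the root u0 does not force ((P \to \neg P) \lor P) \land \neg \neg P; the model is a countermodel.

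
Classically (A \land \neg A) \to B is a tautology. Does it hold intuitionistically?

Yes

This is an instance of ex falso quodlibet, which is intuitionistically derivable.
No world can force both A and \neg A, so the antecedent A \land \neg A is never forced and the implication holds vacuously at every world.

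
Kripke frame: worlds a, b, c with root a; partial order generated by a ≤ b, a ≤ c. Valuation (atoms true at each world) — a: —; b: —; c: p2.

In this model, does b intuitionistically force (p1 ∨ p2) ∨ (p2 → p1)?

b ⊩ (p1 ∨ p2) ∨ (p2 → p1) via the disjunct p2 → p1.

Yes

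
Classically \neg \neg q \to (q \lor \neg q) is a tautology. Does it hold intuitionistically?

This is a variant of double-negation elimination (deriving excluded middle from double negation), which is not intuitionistically valid.
A Kripke countermodel: worlds a, b; order generated by a \le b; atoms true at each world — a:{}; b:{q}.
a \nVdash \neg \neg q \to (q \lor \neg q): already at a itself, a \Vdash \neg \neg q but a \nVdash q \lor \neg q.
a \nVdash q \lor \neg q: neither disjunct is forced at a.
a lacks atom q, so a \nVdash q.
So the root a does not force the formula.

No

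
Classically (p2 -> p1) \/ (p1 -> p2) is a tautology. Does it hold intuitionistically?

This is the Gödel–Dummett linearity axiom, which is not intuitionistically valid.
A Kripke countermodel: worlds w0, w1, w2; order generated by w0 <= w1, w0 <= w2; atoms true at each world — w0:{}; w1:{p2}; w2:{p1}.
w0 ||-/- (p2 -> p1) \/ (p1 -> p2): neither disjunct is forced at w0.
w0 ||-/- p2 -> p1: at the accessible world w1, w1 ||- p2 but w1 ||-/- p1.
w1 lacks atom p1, so w1 ||-/- p1.
So the root w0 does not force the formula.

No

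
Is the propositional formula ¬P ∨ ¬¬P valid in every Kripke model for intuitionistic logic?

No

This is the weak law of excluded middle, which is not intuitionistically valid.
A Kripke countermodel: worlds s0, s1, s2; order generated by s0 ≤ s1, s0 ≤ s2; atoms true at each world — s0:{}; s1:{P}; s2:{}.
s0 ⊮ ¬P ∨ ¬¬P: neither disjunct is forced at s0.
s0 ⊮ ¬P since s1 is accessible from s0 and s1 ⊩ P.
So the root s0 does not force the formula.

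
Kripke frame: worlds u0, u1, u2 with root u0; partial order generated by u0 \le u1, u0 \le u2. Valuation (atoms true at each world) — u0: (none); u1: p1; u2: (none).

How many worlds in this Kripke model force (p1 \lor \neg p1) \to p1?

1

u0: does not force it — u0 \nVdash (p1 \lor \neg p1) \to p1: at the accessible world u2, u2 \Vdash p1 \lor \neg p1 but u2 \nVdash p1.
u1: forces it.
u2: does not force it — u2 \nVdash (p1 \lor \neg p1) \to p1: already at u2 itself, u2 \Vdash p1 \lor \neg p1 but u2 \nVdash p1.
Worlds forcing the formula: {u1}.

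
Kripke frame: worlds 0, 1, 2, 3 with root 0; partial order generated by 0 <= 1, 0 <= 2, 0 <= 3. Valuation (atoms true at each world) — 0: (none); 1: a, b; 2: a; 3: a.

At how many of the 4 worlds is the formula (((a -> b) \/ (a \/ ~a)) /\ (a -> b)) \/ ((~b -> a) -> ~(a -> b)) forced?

0: does not force it — 0 ||-/- (((a -> b) \/ (a \/ ~a)) /\ (a -> b)) \/ ((~b -> a) -> ~(a -> b)): neither disjunct is forced at 0.
1: forces it.
2: forces it.
3: forces it.
Worlds forcing the formula: {1, 2, 3}.

3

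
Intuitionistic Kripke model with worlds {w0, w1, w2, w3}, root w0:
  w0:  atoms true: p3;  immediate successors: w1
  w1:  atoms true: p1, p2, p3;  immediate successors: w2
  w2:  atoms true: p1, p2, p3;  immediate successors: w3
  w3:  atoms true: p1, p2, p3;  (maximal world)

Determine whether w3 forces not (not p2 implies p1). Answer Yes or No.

No

w3 does not force not (not p2 implies p1) since w3 is accessible from w3 and w3 forces not p2 implies p1.
w3 forces not p2 implies p1 vacuously: no world accessible from w3 forces the antecedent not p2.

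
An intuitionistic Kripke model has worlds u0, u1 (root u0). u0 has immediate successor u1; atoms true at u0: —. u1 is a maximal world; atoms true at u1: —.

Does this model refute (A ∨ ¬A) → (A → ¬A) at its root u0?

No

u0 ⊩ (A ∨ ¬A) → (A → ¬A): every world accessible from u0 that forces A ∨ ¬A (namely u0, u1) also forces A → ¬A.
So the root u0 forces (A ∨ ¬A) → (A → ¬A); the model is not a countermodel.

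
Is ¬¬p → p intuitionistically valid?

No

This is double-negation elimination, which is not intuitionistically valid.
A Kripke countermodel: worlds a, b; order generated by a ≤ b; atoms true at each world — a:{}; b:{p}.
a ⊮ ¬¬p → p: already at a itself, a ⊩ ¬¬p but a ⊮ p.
a lacks atom p, so a ⊮ p.
So the root a does not force the formula.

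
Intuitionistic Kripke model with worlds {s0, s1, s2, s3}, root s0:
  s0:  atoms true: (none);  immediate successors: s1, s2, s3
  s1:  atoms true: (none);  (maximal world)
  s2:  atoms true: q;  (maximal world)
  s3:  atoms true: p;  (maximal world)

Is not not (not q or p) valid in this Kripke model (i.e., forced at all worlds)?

No

Not every world: s0 does not force not not (not q or p).
s0 does not force not not (not q or p) since s2 is accessible from s0 and s2 forces not (not q or p).
s2 forces not (not q or p): no world accessible from s2 forces not q or p.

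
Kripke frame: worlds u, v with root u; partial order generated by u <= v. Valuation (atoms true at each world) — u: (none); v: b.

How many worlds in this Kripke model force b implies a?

0

u: does not force it — u does not force b implies a: at the accessible world v, v forces b but v does not force a.
v: does not force it — v does not force b implies a: already at v itself, v forces b but v does not force a.
Worlds forcing the formula: { }.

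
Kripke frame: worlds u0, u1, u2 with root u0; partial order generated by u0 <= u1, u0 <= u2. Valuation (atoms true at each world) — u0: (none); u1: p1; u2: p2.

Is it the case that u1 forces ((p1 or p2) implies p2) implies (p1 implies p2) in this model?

Yes

u1 forces ((p1 or p2) implies p2) implies (p1 implies p2) vacuously: no world accessible from u1 forces the antecedent (p1 or p2) implies p2.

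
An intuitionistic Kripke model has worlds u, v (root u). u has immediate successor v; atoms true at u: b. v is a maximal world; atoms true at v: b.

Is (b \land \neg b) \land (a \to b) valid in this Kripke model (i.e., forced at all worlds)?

No

Not every world: u \nVdash (b \land \neg b) \land (a \to b).
u \nVdash (b \land \neg b) \land (a \to b) since u fails b \land \neg b.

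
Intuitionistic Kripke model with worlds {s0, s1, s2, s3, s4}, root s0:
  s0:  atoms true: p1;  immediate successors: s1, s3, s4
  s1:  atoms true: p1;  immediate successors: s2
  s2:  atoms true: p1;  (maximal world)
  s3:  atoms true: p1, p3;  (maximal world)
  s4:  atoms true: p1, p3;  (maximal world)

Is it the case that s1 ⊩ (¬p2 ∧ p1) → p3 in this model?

No

s1 ⊮ (¬p2 ∧ p1) → p3: already at s1 itself, s1 ⊩ ¬p2 ∧ p1 but s1 ⊮ p3.
s1 lacks atom p3, so s1 ⊮ p3.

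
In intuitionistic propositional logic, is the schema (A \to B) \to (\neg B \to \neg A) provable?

This is the forward direction of contraposition, which is intuitionistically derivable.
Assume A \to B and \neg B. If A held then B would follow, contradicting \neg B; so \neg A.

Yes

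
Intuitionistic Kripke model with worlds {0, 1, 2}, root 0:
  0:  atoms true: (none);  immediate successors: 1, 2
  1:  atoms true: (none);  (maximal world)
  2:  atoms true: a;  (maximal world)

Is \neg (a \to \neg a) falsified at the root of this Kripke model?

Yes

0 \nVdash \neg (a \to \neg a) since 1 is accessible from 0 and 1 \Vdash a \to \neg a.
1 \Vdash a \to \neg a vacuously: no world accessible from 1 forces the antecedent a.
So the root 0 does not force \neg (a \to \neg a); the model is a countermodel.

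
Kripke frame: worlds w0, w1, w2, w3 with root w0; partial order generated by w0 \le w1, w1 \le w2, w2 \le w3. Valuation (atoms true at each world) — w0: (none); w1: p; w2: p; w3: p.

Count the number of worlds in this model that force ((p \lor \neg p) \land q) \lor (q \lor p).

w0: does not force it — w0 \nVdash ((p \lor \neg p) \land q) \lor (q \lor p): neither disjunct is forced at w0.
w1: forces it.
w2: forces it.
w3: forces it.
Worlds forcing the formula: {w1, w2, w3}.

3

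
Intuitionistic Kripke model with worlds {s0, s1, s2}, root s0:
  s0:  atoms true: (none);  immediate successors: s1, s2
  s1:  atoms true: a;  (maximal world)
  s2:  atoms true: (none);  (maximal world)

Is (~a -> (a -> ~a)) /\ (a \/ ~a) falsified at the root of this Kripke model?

s0 ||-/- (~a -> (a -> ~a)) /\ (a \/ ~a) since s0 fails a \/ ~a.
So the root s0 does not force (~a -> (a -> ~a)) /\ (a \/ ~a); the model is a countermodel.

Yes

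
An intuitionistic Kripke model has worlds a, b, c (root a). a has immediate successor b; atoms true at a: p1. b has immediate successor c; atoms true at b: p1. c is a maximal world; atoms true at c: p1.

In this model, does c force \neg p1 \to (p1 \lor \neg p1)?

Yes

c \Vdash \neg p1 \to (p1 \lor \neg p1) vacuously: no world accessible from c forces the antecedent \neg p1.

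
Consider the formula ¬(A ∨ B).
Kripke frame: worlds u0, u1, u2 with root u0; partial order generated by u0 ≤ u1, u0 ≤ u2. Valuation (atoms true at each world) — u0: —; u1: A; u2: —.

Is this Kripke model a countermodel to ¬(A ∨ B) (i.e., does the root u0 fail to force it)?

u0 ⊮ ¬(A ∨ B) since u1 is accessible from u0 and u1 ⊩ A ∨ B.
u1 ⊩ A ∨ B via the disjunct A.
So the root u0 does not force ¬(A ∨ B); the model is a countermodel.

Yes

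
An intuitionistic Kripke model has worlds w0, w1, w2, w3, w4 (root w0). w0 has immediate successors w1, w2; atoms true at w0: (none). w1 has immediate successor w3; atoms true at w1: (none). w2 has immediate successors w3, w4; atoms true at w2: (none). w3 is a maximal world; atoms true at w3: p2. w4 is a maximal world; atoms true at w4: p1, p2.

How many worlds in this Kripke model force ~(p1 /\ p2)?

2

w0: does not force it — w0 ||-/- ~(p1 /\ p2) since w4 is accessible from w0 and w4 ||- p1 /\ p2.
w1: forces it.
w2: does not force it — w2 ||-/- ~(p1 /\ p2) since w4 is accessible from w2 and w4 ||- p1 /\ p2.
w3: forces it.
w4: does not force it.
Worlds forcing the formula: {w1, w3}.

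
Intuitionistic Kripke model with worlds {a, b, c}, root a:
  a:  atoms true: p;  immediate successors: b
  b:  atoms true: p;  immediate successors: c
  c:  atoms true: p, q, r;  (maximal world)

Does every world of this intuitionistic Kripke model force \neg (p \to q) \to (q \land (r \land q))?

Yes

a \Vdash \neg (p \to q) \to (q \land (r \land q)) vacuously: no world accessible from a forces the antecedent \neg (p \to q).
Since the root a forces \neg (p \to q) \to (q \land (r \land q)) and forcing is persistent (monotone upward), every world forces it.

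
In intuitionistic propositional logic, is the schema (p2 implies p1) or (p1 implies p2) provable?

This is the Gödel–Dummett linearity axiom, which is not intuitionistically valid.
A Kripke countermodel: worlds u0, u1, u2; order generated by u0 <= u1, u0 <= u2; atoms true at each world — u0:{}; u1:{p2}; u2:{p1}.
u0 does not force (p2 implies p1) or (p1 implies p2): neither disjunct is forced at u0.
u0 does not force p2 implies p1: at the accessible world u1, u1 forces p2 but u1 does not force p1.
u1 lacks atom p1, so u1 does not force p1.
So the root u0 does not force the formula.

No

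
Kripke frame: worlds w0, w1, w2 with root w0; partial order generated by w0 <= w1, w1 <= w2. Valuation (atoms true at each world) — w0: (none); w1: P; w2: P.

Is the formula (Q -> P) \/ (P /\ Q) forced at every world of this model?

w0 ||- (Q -> P) \/ (P /\ Q) via the disjunct Q -> P.
Since the root w0 forces (Q -> P) \/ (P /\ Q) and forcing is persistent (monotone upward), every world forces it.

Yes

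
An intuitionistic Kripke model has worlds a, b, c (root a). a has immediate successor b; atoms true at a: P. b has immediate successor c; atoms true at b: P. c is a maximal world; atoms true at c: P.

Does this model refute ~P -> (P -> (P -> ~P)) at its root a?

No

a ||- ~P -> (P -> (P -> ~P)) vacuously: no world accessible from a forces the antecedent ~P.
So the root a forces ~P -> (P -> (P -> ~P)); the model is not a countermodel.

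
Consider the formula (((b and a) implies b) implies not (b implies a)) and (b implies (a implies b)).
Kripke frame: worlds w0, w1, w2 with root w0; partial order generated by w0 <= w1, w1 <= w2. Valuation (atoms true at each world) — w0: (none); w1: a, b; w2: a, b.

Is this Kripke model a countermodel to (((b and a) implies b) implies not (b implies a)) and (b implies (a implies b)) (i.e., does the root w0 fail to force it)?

w0 does not force (((b and a) implies b) implies not (b implies a)) and (b implies (a implies b)) since w0 fails ((b and a) implies b) implies not (b implies a).
So the root w0 does not force (((b and a) implies b) implies not (b implies a)) and (b implies (a implies b)); the model is a countermodel.

Yes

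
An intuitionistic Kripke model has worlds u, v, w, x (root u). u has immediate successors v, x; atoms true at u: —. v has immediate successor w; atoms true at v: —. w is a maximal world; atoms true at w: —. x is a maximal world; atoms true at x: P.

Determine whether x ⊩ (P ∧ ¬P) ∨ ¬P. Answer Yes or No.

x ⊮ (P ∧ ¬P) ∨ ¬P: neither disjunct is forced at x.
x ⊮ P ∧ ¬P since x fails ¬P.

No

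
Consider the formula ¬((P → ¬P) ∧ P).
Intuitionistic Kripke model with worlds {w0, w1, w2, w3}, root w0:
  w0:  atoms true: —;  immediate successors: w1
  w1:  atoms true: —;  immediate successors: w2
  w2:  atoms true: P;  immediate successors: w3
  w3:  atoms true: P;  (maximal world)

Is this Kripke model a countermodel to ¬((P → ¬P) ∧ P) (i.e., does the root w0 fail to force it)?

w0 ⊩ ¬((P → ¬P) ∧ P): no world accessible from w0 forces (P → ¬P) ∧ P.
So the root w0 forces ¬((P → ¬P) ∧ P); the model is not a countermodel.

No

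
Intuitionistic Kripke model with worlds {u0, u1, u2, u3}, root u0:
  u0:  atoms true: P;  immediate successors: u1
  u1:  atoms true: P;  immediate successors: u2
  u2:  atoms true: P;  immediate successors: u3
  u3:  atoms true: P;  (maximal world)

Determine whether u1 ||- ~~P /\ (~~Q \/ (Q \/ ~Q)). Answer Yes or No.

Yes

u1 ||- ~~P /\ (~~Q \/ (Q \/ ~Q)) since u1 forces both conjuncts.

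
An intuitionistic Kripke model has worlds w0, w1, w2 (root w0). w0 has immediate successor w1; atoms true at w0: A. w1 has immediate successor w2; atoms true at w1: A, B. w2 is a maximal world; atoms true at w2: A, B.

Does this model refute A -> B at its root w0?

Yes

w0 ||-/- A -> B: already at w0 itself, w0 ||- A but w0 ||-/- B.
w0 lacks atom B, so w0 ||-/- B.
So the root w0 does not force A -> B; the model is a countermodel.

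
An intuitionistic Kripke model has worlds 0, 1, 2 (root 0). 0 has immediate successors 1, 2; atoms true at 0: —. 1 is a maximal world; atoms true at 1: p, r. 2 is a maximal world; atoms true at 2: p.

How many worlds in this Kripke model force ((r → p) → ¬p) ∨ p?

2

0: does not force it — 0 ⊮ ((r → p) → ¬p) ∨ p: neither disjunct is forced at 0.
1: forces it.
2: forces it.
Worlds forcing the formula: {1, 2}.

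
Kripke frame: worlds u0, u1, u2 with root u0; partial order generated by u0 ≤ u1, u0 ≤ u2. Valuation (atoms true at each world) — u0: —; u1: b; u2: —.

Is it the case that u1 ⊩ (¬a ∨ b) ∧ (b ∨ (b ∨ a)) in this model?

Yes

u1 ⊩ (¬a ∨ b) ∧ (b ∨ (b ∨ a)) since u1 forces both conjuncts.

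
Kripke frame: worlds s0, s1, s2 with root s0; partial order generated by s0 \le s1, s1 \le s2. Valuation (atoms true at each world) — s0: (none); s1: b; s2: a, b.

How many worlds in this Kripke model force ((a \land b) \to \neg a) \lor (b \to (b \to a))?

s0: does not force it — s0 \nVdash ((a \land b) \to \neg a) \lor (b \to (b \to a)): neither disjunct is forced at s0.
s1: does not force it.
s2: forces it.
Worlds forcing the formula: {s2}.

1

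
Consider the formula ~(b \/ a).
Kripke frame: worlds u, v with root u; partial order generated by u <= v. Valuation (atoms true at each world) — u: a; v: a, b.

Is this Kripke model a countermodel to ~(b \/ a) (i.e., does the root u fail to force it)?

Yes

u ||-/- ~(b \/ a) since u is accessible from u and u ||- b \/ a.
u ||- b \/ a via the disjunct a.
So the root u does not force ~(b \/ a); the model is a countermodel.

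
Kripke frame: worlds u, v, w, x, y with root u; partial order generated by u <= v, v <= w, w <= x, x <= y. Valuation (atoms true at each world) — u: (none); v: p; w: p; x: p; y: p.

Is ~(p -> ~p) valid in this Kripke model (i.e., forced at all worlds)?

u ||- ~(p -> ~p): no world accessible from u forces p -> ~p.
Since the root u forces ~(p -> ~p) and forcing is persistent (monotone upward), every world forces it.

Yes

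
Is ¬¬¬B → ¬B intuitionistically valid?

Yes

This is triple-negation reduction, which is intuitionistically derivable.
Assume ¬¬¬B and suppose B. Then ¬¬B (double-negation introduction), contradicting ¬¬¬B. So ¬B.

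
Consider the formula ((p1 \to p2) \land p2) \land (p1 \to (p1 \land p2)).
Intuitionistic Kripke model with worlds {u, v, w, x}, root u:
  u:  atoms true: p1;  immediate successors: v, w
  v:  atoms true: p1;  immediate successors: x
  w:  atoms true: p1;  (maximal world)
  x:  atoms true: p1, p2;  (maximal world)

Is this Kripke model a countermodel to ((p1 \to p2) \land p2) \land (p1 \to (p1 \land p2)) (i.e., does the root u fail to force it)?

Yes

u \nVdash ((p1 \to p2) \land p2) \land (p1 \to (p1 \land p2)) since u fails (p1 \to p2) \land p2.
So the root u does not force ((p1 \to p2) \land p2) \land (p1 \to (p1 \land p2)); the model is a countermodel.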